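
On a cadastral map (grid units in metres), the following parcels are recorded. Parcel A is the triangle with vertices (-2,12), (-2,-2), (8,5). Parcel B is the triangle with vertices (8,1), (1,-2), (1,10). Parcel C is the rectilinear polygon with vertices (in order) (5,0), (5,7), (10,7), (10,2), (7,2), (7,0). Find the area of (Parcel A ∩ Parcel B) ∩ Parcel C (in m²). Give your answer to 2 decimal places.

The region (Parcel A ∩ Parcel B) ∩ Parcel C is the polygon with vertices (5.986,3.59), (5,2.9), (5,4.857).
By the shoelace formula its area is 0.96.

0.96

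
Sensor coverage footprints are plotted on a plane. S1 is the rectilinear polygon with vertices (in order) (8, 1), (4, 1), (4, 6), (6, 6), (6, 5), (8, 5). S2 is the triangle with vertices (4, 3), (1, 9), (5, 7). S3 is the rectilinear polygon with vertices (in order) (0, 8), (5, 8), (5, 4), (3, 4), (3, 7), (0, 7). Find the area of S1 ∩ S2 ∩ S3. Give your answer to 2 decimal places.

1.00

The intersection is the polygon with vertices (4.75,6), (4.25,4), (4,4), (4,6).
By the shoelace formula its area is 1.00.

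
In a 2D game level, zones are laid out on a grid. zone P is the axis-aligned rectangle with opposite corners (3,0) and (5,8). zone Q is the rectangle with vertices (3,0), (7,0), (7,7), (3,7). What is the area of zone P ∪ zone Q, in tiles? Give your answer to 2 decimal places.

30.00

By inclusion–exclusion:
Individual areas: |zone P| = 16, |zone Q| = 28.
|zone P∩zone Q|: x∈[3,5], y∈[0,7] → 2·7 = 14.
|zone P ∪ zone Q| = 44 − 14 = 30.00.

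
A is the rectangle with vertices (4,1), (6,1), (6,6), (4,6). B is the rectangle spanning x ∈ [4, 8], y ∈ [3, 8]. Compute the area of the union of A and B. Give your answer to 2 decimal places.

24.00

By inclusion–exclusion:
Individual areas: |A| = 10, |B| = 20.
|A∩B|: x∈[4,6], y∈[3,6] → 2·3 = 6.
|A ∪ B| = 30 − 6 = 24.00.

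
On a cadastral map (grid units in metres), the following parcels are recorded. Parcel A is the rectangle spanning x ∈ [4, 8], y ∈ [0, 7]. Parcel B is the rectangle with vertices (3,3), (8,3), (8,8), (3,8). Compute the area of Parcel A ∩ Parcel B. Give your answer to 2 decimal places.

16.00

|Parcel A∩Parcel B|: x∈[4,8], y∈[3,7] → 4·4 = 16.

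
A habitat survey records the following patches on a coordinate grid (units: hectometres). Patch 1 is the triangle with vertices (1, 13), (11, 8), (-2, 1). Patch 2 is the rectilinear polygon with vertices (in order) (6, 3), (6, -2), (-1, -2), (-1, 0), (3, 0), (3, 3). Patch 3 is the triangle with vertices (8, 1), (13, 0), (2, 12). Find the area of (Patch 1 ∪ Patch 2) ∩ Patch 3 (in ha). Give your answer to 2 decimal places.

The region (Patch 1 ∪ Patch 2) ∩ Patch 3 is the polygon with vertices (5.73,5.162), (2,12), (7.429,6.077).
By the shoelace formula its area is 7.52.

7.52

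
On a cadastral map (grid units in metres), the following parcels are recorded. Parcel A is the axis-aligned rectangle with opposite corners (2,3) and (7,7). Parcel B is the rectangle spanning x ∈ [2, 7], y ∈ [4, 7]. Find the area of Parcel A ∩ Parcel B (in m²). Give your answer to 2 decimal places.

15.00

|Parcel A∩Parcel B|: x∈[2,7], y∈[4,7] → 5·3 = 15.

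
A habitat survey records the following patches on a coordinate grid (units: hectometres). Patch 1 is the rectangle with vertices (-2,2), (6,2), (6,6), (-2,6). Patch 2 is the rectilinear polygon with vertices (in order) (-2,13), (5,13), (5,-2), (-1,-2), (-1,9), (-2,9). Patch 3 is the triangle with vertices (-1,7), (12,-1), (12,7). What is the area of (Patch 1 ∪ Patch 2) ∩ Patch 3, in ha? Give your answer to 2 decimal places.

The region (Patch 1 ∪ Patch 2) ∩ Patch 3 is the polygon with vertices (6,2.692), (-1,7), (5,7), (5,6), (6,6).
By the shoelace formula its area is 14.08.

14.08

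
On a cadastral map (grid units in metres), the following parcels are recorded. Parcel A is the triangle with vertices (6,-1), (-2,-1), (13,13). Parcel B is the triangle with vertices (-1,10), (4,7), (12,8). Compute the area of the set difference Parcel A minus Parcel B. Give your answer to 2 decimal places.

53.69

|Parcel A| = 56, |Parcel A∩Parcel B| = 2.313.
|Parcel A ∖ Parcel B| = |Parcel A| − |Parcel A∩Parcel B| = 56 − 2.313 = 53.69.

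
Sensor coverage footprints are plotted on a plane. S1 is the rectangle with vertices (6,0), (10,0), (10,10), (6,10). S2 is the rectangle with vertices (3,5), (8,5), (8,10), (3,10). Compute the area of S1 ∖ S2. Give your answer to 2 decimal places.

30.00

|S1∩S2|: x∈[6,8], y∈[5,10] → 2·5 = 10.
|S1| = 40.
|S1 ∖ S2| = |S1| − |S1∩S2| = 40 − 10 = 30.00.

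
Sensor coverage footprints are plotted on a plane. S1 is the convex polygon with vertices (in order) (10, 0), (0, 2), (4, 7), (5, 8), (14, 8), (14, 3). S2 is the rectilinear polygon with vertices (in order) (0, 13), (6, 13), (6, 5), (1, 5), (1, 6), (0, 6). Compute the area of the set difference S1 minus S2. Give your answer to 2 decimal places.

|S1| = 81.5, |S1∩S2| = 7.1.
|S1 ∖ S2| = |S1| − |S1∩S2| = 81.5 − 7.1 = 74.40.

74.40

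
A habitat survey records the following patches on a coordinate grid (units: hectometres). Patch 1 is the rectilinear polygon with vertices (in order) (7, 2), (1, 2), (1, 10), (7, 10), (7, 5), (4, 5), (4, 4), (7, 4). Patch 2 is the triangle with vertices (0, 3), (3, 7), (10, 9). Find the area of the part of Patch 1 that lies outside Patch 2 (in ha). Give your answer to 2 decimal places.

35.78

|Patch 1| = 45, |Patch 1∩Patch 2| = 9.219.
|Patch 1 ∖ Patch 2| = |Patch 1| − |Patch 1∩Patch 2| = 45 − 9.219 = 35.78.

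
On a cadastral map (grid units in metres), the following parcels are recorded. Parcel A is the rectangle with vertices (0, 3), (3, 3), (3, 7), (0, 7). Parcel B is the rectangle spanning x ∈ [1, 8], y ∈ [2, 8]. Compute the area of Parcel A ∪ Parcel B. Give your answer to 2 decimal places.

By inclusion–exclusion:
Individual areas: |Parcel A| = 12, |Parcel B| = 42.
|Parcel A∩Parcel B|: x∈[1,3], y∈[3,7] → 2·4 = 8.
|Parcel A ∪ Parcel B| = 54 − 8 = 46.00.

46.00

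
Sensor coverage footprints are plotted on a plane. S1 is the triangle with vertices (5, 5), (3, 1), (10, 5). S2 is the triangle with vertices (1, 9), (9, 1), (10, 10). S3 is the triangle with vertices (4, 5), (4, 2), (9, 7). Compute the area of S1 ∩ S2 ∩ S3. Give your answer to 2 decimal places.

The intersection is the polygon with vertices (5,5), (7,5), (6,4).
By the shoelace formula its area is 1.00.

1.00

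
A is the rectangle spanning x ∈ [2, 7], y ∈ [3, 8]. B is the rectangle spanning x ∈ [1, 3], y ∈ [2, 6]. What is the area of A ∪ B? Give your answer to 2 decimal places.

30.00

By inclusion–exclusion:
Individual areas: |A| = 25, |B| = 8.
|A∩B|: x∈[2,3], y∈[3,6] → 1·3 = 3.
|A ∪ B| = 33 − 3 = 30.00.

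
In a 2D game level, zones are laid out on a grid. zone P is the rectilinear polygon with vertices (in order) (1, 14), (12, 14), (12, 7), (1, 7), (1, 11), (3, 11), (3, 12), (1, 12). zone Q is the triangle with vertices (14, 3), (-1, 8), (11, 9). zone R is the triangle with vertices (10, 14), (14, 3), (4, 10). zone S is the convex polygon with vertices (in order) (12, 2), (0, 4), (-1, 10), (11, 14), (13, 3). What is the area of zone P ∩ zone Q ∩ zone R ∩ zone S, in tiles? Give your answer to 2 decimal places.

8.13

The intersection is the polygon with vertices (12,7), (8.286,7), (6.021,8.585), (11,9).
By the shoelace formula its area is 8.13.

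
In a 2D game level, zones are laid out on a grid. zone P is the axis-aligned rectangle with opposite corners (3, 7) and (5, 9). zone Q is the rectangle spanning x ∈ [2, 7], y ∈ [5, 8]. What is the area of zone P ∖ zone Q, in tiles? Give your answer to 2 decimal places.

2.00

|zone P∩zone Q|: x∈[3,5], y∈[7,8] → 2·1 = 2.
|zone P| = 4.
|zone P ∖ zone Q| = |zone P| − |zone P∩zone Q| = 4 − 2 = 2.00.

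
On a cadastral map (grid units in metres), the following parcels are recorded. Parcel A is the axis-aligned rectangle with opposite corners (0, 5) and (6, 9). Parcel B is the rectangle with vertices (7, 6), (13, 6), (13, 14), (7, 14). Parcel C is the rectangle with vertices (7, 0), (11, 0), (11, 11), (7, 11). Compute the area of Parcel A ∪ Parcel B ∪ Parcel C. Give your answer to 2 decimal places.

96.00

By inclusion–exclusion:
Individual areas: |Parcel A| = 24, |Parcel B| = 48, |Parcel C| = 44.
|Parcel A∩Parcel B| = 0 (no overlap).
|Parcel A∩Parcel C| = 0 (no overlap).
|Parcel B∩Parcel C|: x∈[7,11], y∈[6,11] → 4·5 = 20.
|Parcel A∩Parcel B∩Parcel C| = 0.
|Parcel A ∪ Parcel B ∪ Parcel C| = 116 − 20 + 0 = 96.00.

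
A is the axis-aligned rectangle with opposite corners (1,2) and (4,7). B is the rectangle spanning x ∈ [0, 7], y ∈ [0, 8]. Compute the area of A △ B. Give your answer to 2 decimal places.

41.00

|A∩B|: x∈[1,4], y∈[2,7] → 3·5 = 15.
|A △ B| = |A| + |B| − 2·|A∩B| = 15 + 56 − 30 = 41.00.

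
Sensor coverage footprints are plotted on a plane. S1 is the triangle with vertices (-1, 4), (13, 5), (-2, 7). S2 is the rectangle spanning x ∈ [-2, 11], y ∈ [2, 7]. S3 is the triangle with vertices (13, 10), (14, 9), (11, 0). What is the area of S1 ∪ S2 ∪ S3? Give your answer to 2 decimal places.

71.32

By inclusion–exclusion:
Individual areas: |S1| = 21.5, |S2| = 65, |S3| = 6.
|S1∩S2| = 21.0905.
|S1∩S3| = 0.09.
|S2∩S3| = 0.
|S1∩S2∩S3| = 0.
|S1 ∪ S2 ∪ S3| = 92.5 − 21.1805 + 0 = 71.32.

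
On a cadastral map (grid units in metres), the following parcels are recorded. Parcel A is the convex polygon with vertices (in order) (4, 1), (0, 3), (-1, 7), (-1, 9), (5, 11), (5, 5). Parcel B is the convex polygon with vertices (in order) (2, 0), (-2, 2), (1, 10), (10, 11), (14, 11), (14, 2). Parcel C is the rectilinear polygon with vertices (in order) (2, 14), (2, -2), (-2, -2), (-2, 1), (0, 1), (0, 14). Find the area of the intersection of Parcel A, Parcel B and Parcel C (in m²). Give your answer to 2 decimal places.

13.48

The intersection is the polygon with vertices (0.857,9.619), (2,10), (2,2), (0,3), (0,7.333).
By the shoelace formula its area is 13.48.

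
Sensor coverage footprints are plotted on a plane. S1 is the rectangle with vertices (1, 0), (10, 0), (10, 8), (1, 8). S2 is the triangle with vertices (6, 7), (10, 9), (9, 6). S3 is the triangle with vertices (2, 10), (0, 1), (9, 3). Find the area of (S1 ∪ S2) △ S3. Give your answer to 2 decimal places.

43.50

|S1 ∪ S2| = 72.8333.
|(S1 ∪ S2) ∩ S3| = 33.9167.
|(S1 ∪ S2) △ S3| = 72.8333 + 38.5 − 67.8333 = 43.50.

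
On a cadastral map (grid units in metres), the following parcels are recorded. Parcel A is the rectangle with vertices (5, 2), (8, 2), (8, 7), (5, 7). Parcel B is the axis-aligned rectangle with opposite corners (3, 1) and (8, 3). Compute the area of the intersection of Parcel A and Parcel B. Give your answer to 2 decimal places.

3.00

|Parcel A∩Parcel B|: x∈[5,8], y∈[2,3] → 3·1 = 3.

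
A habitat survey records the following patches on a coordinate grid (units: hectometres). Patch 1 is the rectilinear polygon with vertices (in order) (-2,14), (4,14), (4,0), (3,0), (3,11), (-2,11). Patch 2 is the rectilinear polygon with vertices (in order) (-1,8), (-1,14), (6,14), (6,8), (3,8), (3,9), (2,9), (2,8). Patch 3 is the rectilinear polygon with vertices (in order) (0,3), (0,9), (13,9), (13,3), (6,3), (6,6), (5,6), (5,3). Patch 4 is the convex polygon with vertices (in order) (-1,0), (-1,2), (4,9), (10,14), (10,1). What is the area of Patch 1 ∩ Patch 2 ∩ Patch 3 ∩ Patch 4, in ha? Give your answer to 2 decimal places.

0.36

The intersection is the polygon with vertices (3.286,8), (4,9), (4,8).
By the shoelace formula its area is 0.36.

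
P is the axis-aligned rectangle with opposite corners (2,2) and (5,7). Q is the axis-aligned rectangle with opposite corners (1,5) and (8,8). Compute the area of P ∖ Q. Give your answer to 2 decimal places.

|P∩Q|: x∈[2,5], y∈[5,7] → 3·2 = 6.
|P| = 15.
|P ∖ Q| = |P| − |P∩Q| = 15 − 6 = 9.00.

9.00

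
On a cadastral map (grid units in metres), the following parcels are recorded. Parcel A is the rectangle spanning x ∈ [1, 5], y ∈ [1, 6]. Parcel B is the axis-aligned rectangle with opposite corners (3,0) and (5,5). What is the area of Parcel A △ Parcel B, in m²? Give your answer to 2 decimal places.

|Parcel A∩Parcel B|: x∈[3,5], y∈[1,5] → 2·4 = 8.
|Parcel A △ Parcel B| = |Parcel A| + |Parcel B| − 2·|Parcel A∩Parcel B| = 20 + 10 − 16 = 14.00.

14.00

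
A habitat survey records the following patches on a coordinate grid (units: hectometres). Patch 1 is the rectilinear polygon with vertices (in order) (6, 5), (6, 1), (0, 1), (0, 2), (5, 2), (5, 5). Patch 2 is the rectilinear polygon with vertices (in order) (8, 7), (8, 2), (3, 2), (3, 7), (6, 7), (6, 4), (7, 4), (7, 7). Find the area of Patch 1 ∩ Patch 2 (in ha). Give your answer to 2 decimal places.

3.00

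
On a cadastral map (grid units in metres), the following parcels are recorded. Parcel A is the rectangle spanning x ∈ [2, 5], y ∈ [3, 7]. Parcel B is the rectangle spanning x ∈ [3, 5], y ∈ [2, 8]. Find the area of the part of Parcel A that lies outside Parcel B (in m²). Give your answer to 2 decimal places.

4.00

|Parcel A∩Parcel B|: x∈[3,5], y∈[3,7] → 2·4 = 8.
|Parcel A| = 12.
|Parcel A ∖ Parcel B| = |Parcel A| − |Parcel A∩Parcel B| = 12 − 8 = 4.00.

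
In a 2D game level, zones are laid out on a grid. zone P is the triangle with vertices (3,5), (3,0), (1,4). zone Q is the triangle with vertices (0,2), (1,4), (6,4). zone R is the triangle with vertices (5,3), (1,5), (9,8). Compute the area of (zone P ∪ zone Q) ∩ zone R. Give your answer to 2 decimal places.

1.39

|zone P ∪ zone Q| = 7.9286.
|(zone P ∪ zone Q) ∩ zone R| = 1.39.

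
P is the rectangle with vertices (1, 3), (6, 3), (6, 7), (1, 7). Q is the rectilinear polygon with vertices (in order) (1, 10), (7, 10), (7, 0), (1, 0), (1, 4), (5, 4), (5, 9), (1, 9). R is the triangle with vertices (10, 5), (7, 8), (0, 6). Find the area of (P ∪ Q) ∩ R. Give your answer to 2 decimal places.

The region (P ∪ Q) ∩ R is the polygon with vertices (5,7), (5,7.429), (7,8), (7,5.3), (1,5.9), (1,6.286), (3.5,7).
By the shoelace formula its area is 8.94.

8.94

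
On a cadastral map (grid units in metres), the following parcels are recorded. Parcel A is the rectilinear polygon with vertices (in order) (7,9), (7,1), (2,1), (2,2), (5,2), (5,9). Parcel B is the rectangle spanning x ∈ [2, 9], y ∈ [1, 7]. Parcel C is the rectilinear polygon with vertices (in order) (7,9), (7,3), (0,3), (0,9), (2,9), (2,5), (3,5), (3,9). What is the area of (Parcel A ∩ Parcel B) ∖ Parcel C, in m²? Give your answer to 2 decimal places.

|Parcel A ∩ Parcel B| = 15.
|(Parcel A ∩ Parcel B) ∩ Parcel C| = 8.
|(Parcel A ∩ Parcel B) ∖ Parcel C| = 15 − 8 = 7.00.

7.00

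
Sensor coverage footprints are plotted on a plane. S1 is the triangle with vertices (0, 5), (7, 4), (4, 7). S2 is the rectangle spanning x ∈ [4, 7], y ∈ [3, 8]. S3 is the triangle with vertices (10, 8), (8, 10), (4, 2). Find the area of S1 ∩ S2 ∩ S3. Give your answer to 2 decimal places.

The intersection is the polygon with vertices (6.5,4.5), (6.125,4.125), (5.133,4.267), (5.667,5.333).
By the shoelace formula its area is 0.88.

0.88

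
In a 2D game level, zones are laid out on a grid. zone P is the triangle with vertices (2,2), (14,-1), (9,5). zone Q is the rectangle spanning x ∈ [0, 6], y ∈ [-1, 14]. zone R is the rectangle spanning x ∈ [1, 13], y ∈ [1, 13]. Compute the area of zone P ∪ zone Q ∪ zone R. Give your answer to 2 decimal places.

By inclusion–exclusion:
Individual areas: |zone P| = 28.5, |zone Q| = 90, |zone R| = 144.
|zone P∩zone Q| = 5.4286.
|zone P∩zone R| = 22.1667.
|zone Q∩zone R|: x∈[1,6], y∈[1,13] → 5·12 = 60.
|zone P∩zone Q∩zone R| = 5.4286.
|zone P ∪ zone Q ∪ zone R| = 262.5 − 87.5952 + 5.4286 = 180.33.

180.33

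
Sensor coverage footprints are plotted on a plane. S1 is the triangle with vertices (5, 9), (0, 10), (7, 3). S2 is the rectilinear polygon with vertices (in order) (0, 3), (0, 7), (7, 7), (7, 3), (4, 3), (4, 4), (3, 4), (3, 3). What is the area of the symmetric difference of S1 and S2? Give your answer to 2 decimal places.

|S1| = 14, |S2| = 27, |S1∩S2| = 5.3333.
|S1 △ S2| = |S1| + |S2| − 2·|S1∩S2| = 14 + 27 − 10.6667 = 30.33.

30.33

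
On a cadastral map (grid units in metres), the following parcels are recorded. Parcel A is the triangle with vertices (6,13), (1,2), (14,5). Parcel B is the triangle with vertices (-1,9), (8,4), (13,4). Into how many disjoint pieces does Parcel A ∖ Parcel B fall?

Parcel A ∖ Parcel B splits into 2 disjoint pieces (area 38.1233, area 15.9852).

2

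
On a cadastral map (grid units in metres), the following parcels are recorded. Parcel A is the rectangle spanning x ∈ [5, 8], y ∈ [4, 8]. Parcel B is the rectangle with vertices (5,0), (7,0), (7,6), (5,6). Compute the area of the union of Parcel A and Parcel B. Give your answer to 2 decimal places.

By inclusion–exclusion:
Individual areas: |Parcel A| = 12, |Parcel B| = 12.
|Parcel A∩Parcel B|: x∈[5,7], y∈[4,6] → 2·2 = 4.
|Parcel A ∪ Parcel B| = 24 − 4 = 20.00.

20.00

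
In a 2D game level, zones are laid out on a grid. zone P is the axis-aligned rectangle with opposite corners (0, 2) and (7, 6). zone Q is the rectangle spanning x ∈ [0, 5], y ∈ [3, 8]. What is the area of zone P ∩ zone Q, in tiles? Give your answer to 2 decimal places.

|zone P∩zone Q|: x∈[0,5], y∈[3,6] → 5·3 = 15.

15.00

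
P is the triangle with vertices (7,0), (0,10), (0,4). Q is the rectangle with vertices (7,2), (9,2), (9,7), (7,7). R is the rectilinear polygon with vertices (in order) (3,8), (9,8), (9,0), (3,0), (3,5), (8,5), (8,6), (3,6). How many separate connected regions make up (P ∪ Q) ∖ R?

2

(P ∪ Q) ∖ R splits into 2 disjoint pieces (area 14.3214, area 1).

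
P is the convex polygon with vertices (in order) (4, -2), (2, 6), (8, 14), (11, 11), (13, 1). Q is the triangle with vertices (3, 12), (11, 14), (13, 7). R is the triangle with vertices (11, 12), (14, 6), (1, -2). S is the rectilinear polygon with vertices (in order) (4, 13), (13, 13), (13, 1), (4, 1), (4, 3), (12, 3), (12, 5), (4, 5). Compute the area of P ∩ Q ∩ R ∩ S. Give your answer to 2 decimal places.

The intersection is the polygon with vertices (11.667,7.667), (8.895,9.053), (10.583,11.417), (11,11).
By the shoelace formula its area is 5.00.

5.00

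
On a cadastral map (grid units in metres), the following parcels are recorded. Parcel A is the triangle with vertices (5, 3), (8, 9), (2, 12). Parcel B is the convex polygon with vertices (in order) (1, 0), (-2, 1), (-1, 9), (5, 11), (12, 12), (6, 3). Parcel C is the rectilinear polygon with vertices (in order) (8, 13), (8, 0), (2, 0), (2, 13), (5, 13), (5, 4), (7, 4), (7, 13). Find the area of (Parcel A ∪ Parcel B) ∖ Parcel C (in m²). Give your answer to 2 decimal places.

|Parcel A ∪ Parcel B| = 93.3.
|(Parcel A ∪ Parcel B) ∩ Parcel C| = 36.5405.
|(Parcel A ∪ Parcel B) ∖ Parcel C| = 93.3 − 36.5405 = 56.76.

56.76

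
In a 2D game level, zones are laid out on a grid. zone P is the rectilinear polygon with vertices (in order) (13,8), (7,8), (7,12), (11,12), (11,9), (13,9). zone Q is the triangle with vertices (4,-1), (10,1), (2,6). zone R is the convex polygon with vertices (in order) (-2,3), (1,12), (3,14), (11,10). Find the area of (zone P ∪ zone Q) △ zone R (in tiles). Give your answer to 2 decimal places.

83.99

|zone P ∪ zone Q| = 41.
|(zone P ∪ zone Q) ∩ zone R| = 8.5048.
|(zone P ∪ zone Q) △ zone R| = 41 + 60 − 17.0095 = 83.99.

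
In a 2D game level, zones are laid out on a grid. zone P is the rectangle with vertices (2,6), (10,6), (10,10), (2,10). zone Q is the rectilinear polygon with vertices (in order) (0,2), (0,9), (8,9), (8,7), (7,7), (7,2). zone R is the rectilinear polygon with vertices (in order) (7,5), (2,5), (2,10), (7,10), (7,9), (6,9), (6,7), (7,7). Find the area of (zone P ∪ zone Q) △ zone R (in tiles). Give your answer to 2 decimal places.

43.00

|zone P ∪ zone Q| = 66.
|(zone P ∪ zone Q) ∩ zone R| = 23.
|(zone P ∪ zone Q) △ zone R| = 66 + 23 − 46 = 43.00.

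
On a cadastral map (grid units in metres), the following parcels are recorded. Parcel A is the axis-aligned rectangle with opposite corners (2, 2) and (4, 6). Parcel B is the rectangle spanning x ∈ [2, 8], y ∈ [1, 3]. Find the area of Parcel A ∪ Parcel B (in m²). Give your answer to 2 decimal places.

By inclusion–exclusion:
Individual areas: |Parcel A| = 8, |Parcel B| = 12.
|Parcel A∩Parcel B|: x∈[2,4], y∈[2,3] → 2·1 = 2.
|Parcel A ∪ Parcel B| = 20 − 2 = 18.00.

18.00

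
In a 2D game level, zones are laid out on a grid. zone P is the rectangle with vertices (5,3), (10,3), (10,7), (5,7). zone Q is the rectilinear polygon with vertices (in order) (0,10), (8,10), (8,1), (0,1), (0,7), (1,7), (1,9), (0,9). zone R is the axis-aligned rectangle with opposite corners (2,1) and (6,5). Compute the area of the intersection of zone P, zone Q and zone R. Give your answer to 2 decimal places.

2.00

The intersection is the polygon with vertices (5,5), (6,5), (6,3), (5,3).
By the shoelace formula its area is 2.00.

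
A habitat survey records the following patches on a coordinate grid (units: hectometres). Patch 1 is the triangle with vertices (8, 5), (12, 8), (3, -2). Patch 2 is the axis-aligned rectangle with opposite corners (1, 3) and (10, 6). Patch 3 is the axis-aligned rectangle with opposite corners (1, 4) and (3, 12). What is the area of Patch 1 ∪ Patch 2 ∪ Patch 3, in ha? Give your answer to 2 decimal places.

By inclusion–exclusion:
Individual areas: |Patch 1| = 6.5, |Patch 2| = 27, |Patch 3| = 16.
|Patch 1∩Patch 2| = 3.2897.
|Patch 1∩Patch 3| = 0.
|Patch 2∩Patch 3|: x∈[1,3], y∈[4,6] → 2·2 = 4.
|Patch 1∩Patch 2∩Patch 3| = 0.
|Patch 1 ∪ Patch 2 ∪ Patch 3| = 49.5 − 7.2897 + 0 = 42.21.

42.21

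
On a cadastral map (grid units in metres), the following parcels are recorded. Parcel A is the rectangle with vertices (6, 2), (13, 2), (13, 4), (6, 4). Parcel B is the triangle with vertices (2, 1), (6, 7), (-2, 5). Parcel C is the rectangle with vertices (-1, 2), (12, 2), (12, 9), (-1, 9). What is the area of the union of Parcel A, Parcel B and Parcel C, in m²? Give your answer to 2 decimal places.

94.46

By inclusion–exclusion:
Individual areas: |Parcel A| = 14, |Parcel B| = 20, |Parcel C| = 91.
|Parcel A∩Parcel B| = 0.
|Parcel A∩Parcel C|: x∈[6,12], y∈[2,4] → 6·2 = 12.
|Parcel B∩Parcel C| = 18.5417.
|Parcel A∩Parcel B∩Parcel C| = 0.
|Parcel A ∪ Parcel B ∪ Parcel C| = 125 − 30.5417 + 0 = 94.46.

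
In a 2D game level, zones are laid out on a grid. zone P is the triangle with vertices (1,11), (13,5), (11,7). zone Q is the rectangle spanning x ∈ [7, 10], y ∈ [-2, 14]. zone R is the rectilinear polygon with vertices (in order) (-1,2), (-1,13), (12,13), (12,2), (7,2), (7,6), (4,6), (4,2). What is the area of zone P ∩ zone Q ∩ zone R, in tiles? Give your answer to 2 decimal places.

2.25

The intersection is the polygon with vertices (7,8.6), (10,7.4), (10,6.5), (7,8).
By the shoelace formula its area is 2.25.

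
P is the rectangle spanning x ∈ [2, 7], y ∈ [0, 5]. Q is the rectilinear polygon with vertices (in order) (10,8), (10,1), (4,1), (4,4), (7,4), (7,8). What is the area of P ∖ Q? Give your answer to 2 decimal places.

|P| = 25, |P∩Q| = 9.
|P ∖ Q| = |P| − |P∩Q| = 25 − 9 = 16.00.

16.00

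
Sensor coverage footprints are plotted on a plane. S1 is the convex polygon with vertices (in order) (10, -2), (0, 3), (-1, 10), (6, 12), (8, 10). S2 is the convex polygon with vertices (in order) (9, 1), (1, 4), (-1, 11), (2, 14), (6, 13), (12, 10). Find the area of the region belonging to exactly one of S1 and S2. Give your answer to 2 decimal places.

61.24

|S1| = 95.5, |S2| = 109, |S1∩S2| = 71.6321.
|S1 △ S2| = |S1| + |S2| − 2·|S1∩S2| = 95.5 + 109 − 143.2642 = 61.24.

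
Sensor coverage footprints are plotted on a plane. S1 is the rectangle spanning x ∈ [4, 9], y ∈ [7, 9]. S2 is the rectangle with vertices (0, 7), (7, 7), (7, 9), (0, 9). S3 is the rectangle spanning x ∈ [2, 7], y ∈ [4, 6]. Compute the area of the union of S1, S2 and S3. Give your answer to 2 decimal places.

28.00

By inclusion–exclusion:
Individual areas: |S1| = 10, |S2| = 14, |S3| = 10.
|S1∩S2|: x∈[4,7], y∈[7,9] → 3·2 = 6.
|S1∩S3| = 0 (no overlap).
|S2∩S3| = 0 (no overlap).
|S1∩S2∩S3| = 0.
|S1 ∪ S2 ∪ S3| = 34 − 6 + 0 = 28.00.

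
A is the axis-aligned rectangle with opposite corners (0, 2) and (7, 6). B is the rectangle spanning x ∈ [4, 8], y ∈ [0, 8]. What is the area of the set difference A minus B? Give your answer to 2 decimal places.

|A∩B|: x∈[4,7], y∈[2,6] → 3·4 = 12.
|A| = 28.
|A ∖ B| = |A| − |A∩B| = 28 − 12 = 16.00.

16.00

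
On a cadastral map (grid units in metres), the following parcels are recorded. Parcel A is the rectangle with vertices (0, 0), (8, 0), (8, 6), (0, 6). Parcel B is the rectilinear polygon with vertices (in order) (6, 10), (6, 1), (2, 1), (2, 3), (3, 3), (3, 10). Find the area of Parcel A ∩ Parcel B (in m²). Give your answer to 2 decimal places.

17.00

The intersection is the polygon with vertices (6,6), (6,1), (2,1), (2,3), (3,3), (3,6).
By the shoelace formula its area is 17.00.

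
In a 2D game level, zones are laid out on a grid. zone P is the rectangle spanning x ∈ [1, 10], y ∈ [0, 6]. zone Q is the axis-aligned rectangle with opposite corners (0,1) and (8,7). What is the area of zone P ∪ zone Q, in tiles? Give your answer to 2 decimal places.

By inclusion–exclusion:
Individual areas: |zone P| = 54, |zone Q| = 48.
|zone P∩zone Q|: x∈[1,8], y∈[1,6] → 7·5 = 35.
|zone P ∪ zone Q| = 102 − 35 = 67.00.

67.00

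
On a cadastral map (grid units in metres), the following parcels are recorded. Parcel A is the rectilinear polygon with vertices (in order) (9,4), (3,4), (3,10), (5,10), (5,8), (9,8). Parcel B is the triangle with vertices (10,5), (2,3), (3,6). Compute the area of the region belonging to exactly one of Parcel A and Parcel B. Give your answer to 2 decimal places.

|Parcel A| = 28, |Parcel B| = 11, |Parcel A∩Parcel B| = 8.3036.
|Parcel A △ Parcel B| = |Parcel A| + |Parcel B| − 2·|Parcel A∩Parcel B| = 28 + 11 − 16.6071 = 22.39.

22.39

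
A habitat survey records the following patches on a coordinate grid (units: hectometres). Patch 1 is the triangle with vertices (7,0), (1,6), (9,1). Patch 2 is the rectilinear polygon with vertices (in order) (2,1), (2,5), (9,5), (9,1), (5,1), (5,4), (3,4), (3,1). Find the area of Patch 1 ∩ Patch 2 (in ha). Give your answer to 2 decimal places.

5.40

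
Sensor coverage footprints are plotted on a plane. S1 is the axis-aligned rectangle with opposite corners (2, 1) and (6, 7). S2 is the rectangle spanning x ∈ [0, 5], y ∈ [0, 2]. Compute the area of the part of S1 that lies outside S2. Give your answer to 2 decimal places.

21.00

|S1∩S2|: x∈[2,5], y∈[1,2] → 3·1 = 3.
|S1| = 24.
|S1 ∖ S2| = |S1| − |S1∩S2| = 24 − 3 = 21.00.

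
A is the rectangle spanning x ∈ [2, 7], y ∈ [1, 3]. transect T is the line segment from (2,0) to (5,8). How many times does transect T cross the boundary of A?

2

The segment meets the boundary at (3.125,3), (2.375,1).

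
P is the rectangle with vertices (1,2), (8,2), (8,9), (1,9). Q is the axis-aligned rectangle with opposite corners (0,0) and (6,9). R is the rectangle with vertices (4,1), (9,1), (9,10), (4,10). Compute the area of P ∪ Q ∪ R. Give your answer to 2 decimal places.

By inclusion–exclusion:
Individual areas: |P| = 49, |Q| = 54, |R| = 45.
|P∩Q|: x∈[1,6], y∈[2,9] → 5·7 = 35.
|P∩R|: x∈[4,8], y∈[2,9] → 4·7 = 28.
|Q∩R|: x∈[4,6], y∈[1,9] → 2·8 = 16.
|P∩Q∩R| = 14.
|P ∪ Q ∪ R| = 148 − 79 + 14 = 83.00.

83.00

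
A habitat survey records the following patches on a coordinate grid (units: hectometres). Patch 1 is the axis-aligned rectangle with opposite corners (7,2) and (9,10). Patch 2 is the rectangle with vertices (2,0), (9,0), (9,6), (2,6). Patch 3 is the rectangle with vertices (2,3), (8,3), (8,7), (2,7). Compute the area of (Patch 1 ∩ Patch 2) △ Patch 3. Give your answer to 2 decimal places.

|Patch 1 ∩ Patch 2| = 8.
|(Patch 1 ∩ Patch 2) ∩ Patch 3| = 3.
|(Patch 1 ∩ Patch 2) △ Patch 3| = 8 + 24 − 6 = 26.00.

26.00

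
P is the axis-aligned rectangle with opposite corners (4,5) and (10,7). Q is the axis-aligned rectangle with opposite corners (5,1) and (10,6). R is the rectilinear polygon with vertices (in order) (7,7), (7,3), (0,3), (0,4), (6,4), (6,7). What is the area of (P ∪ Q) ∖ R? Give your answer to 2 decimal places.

27.00

|P ∪ Q| = 32.
|(P ∪ Q) ∩ R| = 5.
|(P ∪ Q) ∖ R| = 32 − 5 = 27.00.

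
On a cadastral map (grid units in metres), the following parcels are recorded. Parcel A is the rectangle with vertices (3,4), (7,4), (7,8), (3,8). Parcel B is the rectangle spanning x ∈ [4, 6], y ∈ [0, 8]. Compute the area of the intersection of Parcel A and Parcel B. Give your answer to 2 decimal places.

8.00

|Parcel A∩Parcel B|: x∈[4,6], y∈[4,8] → 2·4 = 8.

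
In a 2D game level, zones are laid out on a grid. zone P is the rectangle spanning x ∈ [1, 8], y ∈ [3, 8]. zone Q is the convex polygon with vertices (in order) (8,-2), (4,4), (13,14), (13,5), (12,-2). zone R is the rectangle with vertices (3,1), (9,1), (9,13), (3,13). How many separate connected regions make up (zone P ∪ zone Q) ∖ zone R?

(zone P ∪ zone Q) ∖ zone R splits into 2 disjoint pieces (area 10, area 57.6111).

2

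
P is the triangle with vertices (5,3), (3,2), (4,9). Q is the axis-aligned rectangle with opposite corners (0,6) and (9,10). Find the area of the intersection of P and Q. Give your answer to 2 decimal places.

The intersection is the polygon with vertices (4,9), (4.5,6), (3.571,6).
By the shoelace formula its area is 1.39.

1.39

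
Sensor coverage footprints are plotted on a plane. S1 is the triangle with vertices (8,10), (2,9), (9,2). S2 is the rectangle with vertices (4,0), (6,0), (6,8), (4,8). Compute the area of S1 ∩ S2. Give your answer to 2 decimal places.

The intersection is the polygon with vertices (4,7), (4,8), (6,8), (6,5).
By the shoelace formula its area is 4.00.

4.00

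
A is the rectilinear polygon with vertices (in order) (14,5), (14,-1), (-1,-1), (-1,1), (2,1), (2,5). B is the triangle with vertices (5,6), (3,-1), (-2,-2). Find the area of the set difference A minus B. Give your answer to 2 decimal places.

64.95

|A| = 78, |A∩B| = 13.0536.
|A ∖ B| = |A| − |A∩B| = 78 − 13.0536 = 64.95.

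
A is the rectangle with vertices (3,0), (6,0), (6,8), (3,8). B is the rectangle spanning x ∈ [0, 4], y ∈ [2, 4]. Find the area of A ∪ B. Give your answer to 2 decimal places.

30.00

By inclusion–exclusion:
Individual areas: |A| = 24, |B| = 8.
|A∩B|: x∈[3,4], y∈[2,4] → 1·2 = 2.
|A ∪ B| = 32 − 2 = 30.00.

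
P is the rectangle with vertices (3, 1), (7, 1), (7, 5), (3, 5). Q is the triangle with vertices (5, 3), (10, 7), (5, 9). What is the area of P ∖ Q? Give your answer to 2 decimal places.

|P| = 16, |P∩Q| = 2.4.
|P ∖ Q| = |P| − |P∩Q| = 16 − 2.4 = 13.60.

13.60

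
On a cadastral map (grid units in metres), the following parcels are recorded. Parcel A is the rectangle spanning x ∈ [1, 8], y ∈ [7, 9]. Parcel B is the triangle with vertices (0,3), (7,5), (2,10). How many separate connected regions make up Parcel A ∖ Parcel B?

2

Parcel A ∖ Parcel B splits into 2 disjoint pieces (area 8, area 0.8571).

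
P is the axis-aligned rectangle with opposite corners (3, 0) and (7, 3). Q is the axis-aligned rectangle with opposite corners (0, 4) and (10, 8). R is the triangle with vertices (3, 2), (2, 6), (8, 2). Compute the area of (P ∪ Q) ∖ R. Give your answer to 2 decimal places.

45.58

|P ∪ Q| = 52.
|(P ∪ Q) ∩ R| = 6.4167.
|(P ∪ Q) ∖ R| = 52 − 6.4167 = 45.58.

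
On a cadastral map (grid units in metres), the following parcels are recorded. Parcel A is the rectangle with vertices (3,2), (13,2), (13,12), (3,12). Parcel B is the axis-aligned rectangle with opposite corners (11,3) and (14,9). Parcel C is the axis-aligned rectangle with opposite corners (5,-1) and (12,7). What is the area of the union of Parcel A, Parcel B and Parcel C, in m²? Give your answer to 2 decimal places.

127.00

By inclusion–exclusion:
Individual areas: |Parcel A| = 100, |Parcel B| = 18, |Parcel C| = 56.
|Parcel A∩Parcel B|: x∈[11,13], y∈[3,9] → 2·6 = 12.
|Parcel A∩Parcel C|: x∈[5,12], y∈[2,7] → 7·5 = 35.
|Parcel B∩Parcel C|: x∈[11,12], y∈[3,7] → 1·4 = 4.
|Parcel A∩Parcel B∩Parcel C| = 4.
|Parcel A ∪ Parcel B ∪ Parcel C| = 174 − 51 + 4 = 127.00.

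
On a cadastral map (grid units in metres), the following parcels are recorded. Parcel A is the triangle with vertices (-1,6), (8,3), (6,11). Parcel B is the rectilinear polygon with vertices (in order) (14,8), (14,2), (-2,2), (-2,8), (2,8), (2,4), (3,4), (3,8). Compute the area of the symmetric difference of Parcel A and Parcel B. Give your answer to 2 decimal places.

|Parcel A| = 33, |Parcel B| = 92, |Parcel A∩Parcel B| = 22.4083.
|Parcel A △ Parcel B| = |Parcel A| + |Parcel B| − 2·|Parcel A∩Parcel B| = 33 + 92 − 44.8167 = 80.18.

80.18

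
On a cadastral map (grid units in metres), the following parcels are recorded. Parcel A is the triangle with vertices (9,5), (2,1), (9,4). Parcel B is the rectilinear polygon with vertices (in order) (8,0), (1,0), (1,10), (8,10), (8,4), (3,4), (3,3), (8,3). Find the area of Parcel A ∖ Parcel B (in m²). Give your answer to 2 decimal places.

|Parcel A| = 3.5, |Parcel A∩Parcel B| = 1.3274.
|Parcel A ∖ Parcel B| = |Parcel A| − |Parcel A∩Parcel B| = 3.5 − 1.3274 = 2.17.

2.17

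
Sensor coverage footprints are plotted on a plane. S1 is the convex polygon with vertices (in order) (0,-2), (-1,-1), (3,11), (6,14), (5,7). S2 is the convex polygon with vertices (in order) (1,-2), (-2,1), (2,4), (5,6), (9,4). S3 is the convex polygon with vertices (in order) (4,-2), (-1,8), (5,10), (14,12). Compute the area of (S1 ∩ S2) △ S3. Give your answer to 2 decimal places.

|S1 ∩ S2| = 10.332.
|(S1 ∩ S2) ∩ S3| = 3.2474.
|(S1 ∩ S2) △ S3| = 10.332 + 88 − 6.4948 = 91.84.

91.84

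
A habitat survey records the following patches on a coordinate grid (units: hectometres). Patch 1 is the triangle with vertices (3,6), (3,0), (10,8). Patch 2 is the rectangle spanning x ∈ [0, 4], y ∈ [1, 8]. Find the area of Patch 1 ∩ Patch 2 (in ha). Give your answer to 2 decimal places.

The intersection is the polygon with vertices (3,6), (4,6.286), (4,1.143), (3.875,1), (3,1).
By the shoelace formula its area is 5.13.

5.13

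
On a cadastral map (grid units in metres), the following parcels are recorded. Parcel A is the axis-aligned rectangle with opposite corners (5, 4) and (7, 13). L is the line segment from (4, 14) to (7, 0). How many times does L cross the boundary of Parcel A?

The segment meets the boundary at (6.143,4), (5,9.333).

2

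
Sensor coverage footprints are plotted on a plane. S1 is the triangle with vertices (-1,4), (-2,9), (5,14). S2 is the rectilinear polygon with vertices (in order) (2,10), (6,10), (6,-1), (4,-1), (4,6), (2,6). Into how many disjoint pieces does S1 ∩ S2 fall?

1

S1 ∩ S2 is a single connected region.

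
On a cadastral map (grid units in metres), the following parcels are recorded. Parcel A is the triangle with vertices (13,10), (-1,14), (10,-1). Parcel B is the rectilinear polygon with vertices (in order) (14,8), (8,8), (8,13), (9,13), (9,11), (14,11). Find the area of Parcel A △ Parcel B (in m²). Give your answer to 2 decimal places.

77.02

|Parcel A| = 83, |Parcel B| = 20, |Parcel A∩Parcel B| = 12.9903.
|Parcel A △ Parcel B| = |Parcel A| + |Parcel B| − 2·|Parcel A∩Parcel B| = 83 + 20 − 25.9805 = 77.02.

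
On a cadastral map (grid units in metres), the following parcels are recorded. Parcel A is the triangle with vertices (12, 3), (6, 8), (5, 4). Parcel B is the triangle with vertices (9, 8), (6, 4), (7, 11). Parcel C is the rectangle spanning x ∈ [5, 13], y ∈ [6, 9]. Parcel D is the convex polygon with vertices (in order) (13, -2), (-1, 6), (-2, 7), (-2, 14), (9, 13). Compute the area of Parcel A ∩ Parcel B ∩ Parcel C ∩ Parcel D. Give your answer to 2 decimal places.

The intersection is the polygon with vertices (6.286,6), (6.511,7.574), (7.846,6.462), (7.5,6).
By the shoelace formula its area is 1.46.

1.46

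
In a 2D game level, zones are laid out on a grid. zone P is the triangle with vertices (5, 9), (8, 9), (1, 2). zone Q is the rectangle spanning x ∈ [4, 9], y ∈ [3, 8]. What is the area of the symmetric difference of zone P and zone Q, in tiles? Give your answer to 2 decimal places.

|zone P| = 10.5, |zone Q| = 25, |zone P∩zone Q| = 4.3393.
|zone P △ zone Q| = |zone P| + |zone Q| − 2·|zone P∩zone Q| = 10.5 + 25 − 8.6786 = 26.82.

26.82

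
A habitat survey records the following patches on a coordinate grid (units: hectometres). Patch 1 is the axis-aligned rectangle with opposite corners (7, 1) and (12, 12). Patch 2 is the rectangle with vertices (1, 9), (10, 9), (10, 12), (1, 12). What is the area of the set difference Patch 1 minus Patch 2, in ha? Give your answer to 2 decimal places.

46.00

|Patch 1∩Patch 2|: x∈[7,10], y∈[9,12] → 3·3 = 9.
|Patch 1| = 55.
|Patch 1 ∖ Patch 2| = |Patch 1| − |Patch 1∩Patch 2| = 55 − 9 = 46.00.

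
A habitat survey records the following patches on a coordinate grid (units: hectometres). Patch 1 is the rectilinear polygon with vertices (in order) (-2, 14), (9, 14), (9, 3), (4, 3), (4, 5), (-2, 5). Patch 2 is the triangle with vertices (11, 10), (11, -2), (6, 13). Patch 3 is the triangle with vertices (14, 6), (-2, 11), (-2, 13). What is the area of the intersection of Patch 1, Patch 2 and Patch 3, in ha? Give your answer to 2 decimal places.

The intersection is the polygon with vertices (7.366,8.902), (9,8.188), (9,7.562), (7.674,7.977).
By the shoelace formula its area is 1.06.

1.06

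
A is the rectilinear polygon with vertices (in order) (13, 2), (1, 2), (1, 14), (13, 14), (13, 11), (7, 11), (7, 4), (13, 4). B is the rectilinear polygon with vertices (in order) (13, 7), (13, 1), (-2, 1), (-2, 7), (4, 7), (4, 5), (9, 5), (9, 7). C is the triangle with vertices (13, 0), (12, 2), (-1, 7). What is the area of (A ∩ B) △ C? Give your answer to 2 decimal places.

31.98

|A ∩ B| = 36.
|(A ∩ B) ∩ C| = 7.2615.
|(A ∩ B) △ C| = 36 + 10.5 − 14.5231 = 31.98.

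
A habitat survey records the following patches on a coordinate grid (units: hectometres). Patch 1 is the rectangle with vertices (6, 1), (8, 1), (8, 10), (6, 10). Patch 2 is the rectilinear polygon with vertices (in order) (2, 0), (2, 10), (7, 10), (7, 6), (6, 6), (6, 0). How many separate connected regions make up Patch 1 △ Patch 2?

1

Patch 1 △ Patch 2 is a single connected region.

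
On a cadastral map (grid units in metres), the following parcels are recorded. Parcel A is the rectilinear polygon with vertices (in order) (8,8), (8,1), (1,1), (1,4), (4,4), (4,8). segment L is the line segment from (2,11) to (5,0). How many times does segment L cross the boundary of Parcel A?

2

The segment meets the boundary at (4.727,1), (3.909,4).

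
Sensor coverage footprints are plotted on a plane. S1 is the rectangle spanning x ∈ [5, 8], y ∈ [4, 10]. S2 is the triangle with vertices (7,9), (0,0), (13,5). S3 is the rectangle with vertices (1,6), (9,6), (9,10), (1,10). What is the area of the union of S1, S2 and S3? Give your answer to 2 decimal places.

By inclusion–exclusion:
Individual areas: |S1| = 18, |S2| = 41, |S3| = 32.
|S1∩S2| = 12.0952.
|S1∩S3|: x∈[5,8], y∈[6,10] → 3·4 = 12.
|S2∩S3| = 8.1667.
|S1∩S2∩S3| = 6.0952.
|S1 ∪ S2 ∪ S3| = 91 − 32.2619 + 6.0952 = 64.83.

64.83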